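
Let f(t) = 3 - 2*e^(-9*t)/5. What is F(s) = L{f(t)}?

F(s) = -2/(5*(s + 9)) + 3/s

The transform is linear, so treat each term independently.
L{3} = 3/s; (-2/5)·[L{e^(-9t)} = 1/(s + 9)].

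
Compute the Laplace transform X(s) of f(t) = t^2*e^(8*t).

X(s) = 2/(s - 8)^3

L{e^(8t)} = 1/(s - 8).
Then apply L{t^2·g(t)} = (-1)^2 d^2/ds^2[G(s)] with G(s) = 1/(s - 8):
differentiating 2 times and applying the sign gives 2/(s - 8)^3.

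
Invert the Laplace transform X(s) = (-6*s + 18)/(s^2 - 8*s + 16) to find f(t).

Factor the denominator: s^2 - 8*s + 16 = (s - 4)^2.
Partial fraction decomposition gives [-6/(s - 4)] + [-6/(s - 4)^2].
Invert each term: -6/(s - 4) ↔ -6e^(4t); -6/(s - 4)^2 ↔ -6t·e^(4t).

f(t) = -6*t*exp(4*t) - 6*exp(4*t)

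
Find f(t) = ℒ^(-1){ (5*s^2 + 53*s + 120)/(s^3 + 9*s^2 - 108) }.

f(t) = 2*t*exp(-6*t) + 4*exp(3*t) + exp(-6*t)

Factor the denominator: s^3 + 9*s^2 - 108 = (s - 3)*(s + 6)^2.
Partial fraction decomposition gives [1/(s + 6)] + [2/(s + 6)^2] + [4/(s - 3)].
Invert each term: 1/(s + 6) ↔ e^(-6t); 2/(s + 6)^2 ↔ 2t·e^(-6t); 4/(s - 3) ↔ 4e^(3t).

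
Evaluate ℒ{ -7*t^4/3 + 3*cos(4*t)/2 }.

By linearity of the Laplace transform, transform each term separately.
(-7/3)·[L{t^4} = 4!/s^5 = 24/s^5]; (3/2)·[L{cos(4t)} = s/(s^2 + 16)].

3*s/(2*(s^2 + 16)) - 56/s^5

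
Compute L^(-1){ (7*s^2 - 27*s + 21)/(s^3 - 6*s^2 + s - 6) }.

Factor the denominator: s^3 - 6*s^2 + s - 6 = (s - 6)*(s^2 + 1).
Partial fraction decomposition gives [3/(s - 6)] + [4*s/(s^2 + 1)] + [-3/(s^2 + 1)].
Invert each term: 3/(s - 6) ↔ 3e^(6t); 4·s/(s^2 + 1) ↔ 4cos(t); -3·1/(s^2 + 1) ↔ -3sin(t).

3*exp(6*t) - 3*sin(t) + 4*cos(t)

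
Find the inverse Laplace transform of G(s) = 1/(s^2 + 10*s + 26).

Rewrite the denominator: s^2 + 10*s + 26 = (s + 5)^2 + 1.
The form in (s + 5) signals a first-shifting-theorem factor e^(-5t).
Since L{sin(t)} = 1/(s^2 + 1), the inverse is e^(-5*t)*sin(t).

exp(-5*t)*sin(t)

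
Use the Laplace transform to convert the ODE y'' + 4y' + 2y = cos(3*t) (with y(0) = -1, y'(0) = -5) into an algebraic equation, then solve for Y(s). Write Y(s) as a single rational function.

Y(s) = (-s^3 - 9*s^2 - 8*s - 81)/(s^4 + 4*s^3 + 11*s^2 + 36*s + 18)

Transform both sides with L{·}.
With L{y''} = s^2 Y - s·y(0) - y'(0) and L{y'} = sY - y(0), with y(0) = -1, y'(0) = -5: the LHS transforms to (s^2 + 4*s + 2)Y - (-s - 9).
The right side is L{cos(3*t)} = s/(s^2 + 9).
So (s^2 + 4*s + 2)Y = s/(s^2 + 9) + (-s - 9).
Solve for Y(s) and write it as one ratio of polynomials.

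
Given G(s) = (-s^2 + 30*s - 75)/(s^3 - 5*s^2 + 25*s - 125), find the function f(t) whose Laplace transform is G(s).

f(t) = exp(5*t) + 4*sin(5*t) - 2*cos(5*t)

Factor the denominator: s^3 - 5*s^2 + 25*s - 125 = (s - 5)*(s^2 + 25).
Partial fraction decomposition gives [1/(s - 5)] + [-2*s/(s^2 + 25)] + [20/(s^2 + 25)].
Invert each term: 1/(s - 5) ↔ e^(5t); -2·s/(s^2 + 25) ↔ -2cos(5t); 4·5/(s^2 + 25) ↔ 4sin(5t).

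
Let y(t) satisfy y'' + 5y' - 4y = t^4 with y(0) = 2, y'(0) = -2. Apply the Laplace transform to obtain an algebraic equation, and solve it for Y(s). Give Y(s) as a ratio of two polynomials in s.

Transform both sides with L{·}.
With L{y''} = s^2 Y - s·y(0) - y'(0) and L{y'} = sY - y(0), with y(0) = 2, y'(0) = -2: the LHS transforms to (s^2 + 5*s - 4)Y - (2*s + 8).
The right side is L{t^4} = 24/s^5.
So (s^2 + 5*s - 4)Y = 24/s^5 + (2*s + 8).
Solve for Y(s) and write it as one ratio of polynomials.

Y(s) = (2*s^6 + 8*s^5 + 24)/(s^7 + 5*s^6 - 4*s^5)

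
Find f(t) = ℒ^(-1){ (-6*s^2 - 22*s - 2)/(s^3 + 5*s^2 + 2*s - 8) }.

Factor the denominator: s^3 + 5*s^2 + 2*s - 8 = (s - 1)*(s + 2)*(s + 4).
Partial fraction decomposition gives [-3/(s + 2)] + [-1/(s + 4)] + [-2/(s - 1)].
Invert each term: -3/(s + 2) ↔ -3e^(-2t); -1/(s + 4) ↔ -e^(-4t); -2/(s - 1) ↔ -2e^(t).

f(t) = -2*exp(t) - 3*exp(-2*t) - exp(-4*t)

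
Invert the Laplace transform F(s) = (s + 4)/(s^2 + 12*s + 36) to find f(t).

f(t) = -2*t*exp(-6*t) + exp(-6*t)

Factor the denominator: s^2 + 12*s + 36 = (s + 6)^2.
Partial fraction decomposition gives [1/(s + 6)] + [-2/(s + 6)^2].
Invert each term: 1/(s + 6) ↔ e^(-6t); -2/(s + 6)^2 ↔ -2t·e^(-6t).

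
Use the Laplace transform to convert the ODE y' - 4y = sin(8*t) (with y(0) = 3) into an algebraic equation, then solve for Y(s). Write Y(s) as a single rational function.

Laplace-transform each side.
The derivative rules (L{y'} = sY - y(0) = sY - 3) turn the left side into (s - 4)Y - (3).
The right side is L{sin(8*t)} = 8/(s^2 + 64).
So (s - 4)Y = 8/(s^2 + 64) + (3).
Divide through and combine into a single rational function.

Y(s) = (3*s^2 + 200)/(s^3 - 4*s^2 + 64*s - 256)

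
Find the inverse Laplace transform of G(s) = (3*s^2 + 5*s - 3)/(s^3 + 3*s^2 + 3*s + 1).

Factor the denominator: s^3 + 3*s^2 + 3*s + 1 = (s + 1)^3.
Partial fraction decomposition gives [3/(s + 1)] + [-1/(s + 1)^2] + [-5/(s + 1)^3].
Invert each term: 3/(s + 1) ↔ 3e^(-t); -1/(s + 1)^2 ↔ -t·e^(-t); -5/(s + 1)^3 ↔ (-5/2)t^2·e^(-t).

-5*t^2*exp(-t)/2 - t*exp(-t) + 3*exp(-t)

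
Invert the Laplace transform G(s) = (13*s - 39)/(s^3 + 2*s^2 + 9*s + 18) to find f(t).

Factor the denominator: s^3 + 2*s^2 + 9*s + 18 = (s + 2)*(s^2 + 9).
Partial fraction decomposition gives [-5/(s + 2)] + [5*s/(s^2 + 9)] + [3/(s^2 + 9)].
Invert each term: -5/(s + 2) ↔ -5e^(-2t); 5·s/(s^2 + 9) ↔ 5cos(3t); 1·3/(s^2 + 9) ↔ sin(3t).

f(t) = sin(3*t) + 5*cos(3*t) - 5*exp(-2*t)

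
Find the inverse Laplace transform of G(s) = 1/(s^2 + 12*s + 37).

Rewrite the denominator: s^2 + 12*s + 37 = (s + 6)^2 + 1.
The form in (s + 6) signals a first-shifting-theorem factor e^(-6t).
Since L{sin(t)} = 1/(s^2 + 1), the inverse is e^(-6*t)*sin(t).

exp(-6*t)*sin(t)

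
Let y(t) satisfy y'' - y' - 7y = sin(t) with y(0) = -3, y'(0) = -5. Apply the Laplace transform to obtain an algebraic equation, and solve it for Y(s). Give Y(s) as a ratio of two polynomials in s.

Laplace-transform each side.
Using L{y''} = s^2 Y - s·y(0) - y'(0) and L{y'} = sY - y(0), with y(0) = -3, y'(0) = -5, the left side becomes (s^2 - s - 7)Y - (-3*s - 2).
The right side is L{sin(t)} = 1/(s^2 + 1).
So (s^2 - s - 7)Y = 1/(s^2 + 1) + (-3*s - 2).
Isolate Y and clear denominators.

Y(s) = (-3*s^3 - 2*s^2 - 3*s - 1)/(s^4 - s^3 - 6*s^2 - s - 7)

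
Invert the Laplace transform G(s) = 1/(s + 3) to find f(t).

Since L{e^(-3t)} = 1/(s + 3), the inverse is e^(-3*t).

f(t) = exp(-3*t)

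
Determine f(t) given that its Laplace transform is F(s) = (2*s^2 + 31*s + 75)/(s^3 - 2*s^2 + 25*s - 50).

f(t) = 5*exp(2*t) + 5*sin(5*t) - 3*cos(5*t)

Factor the denominator: s^3 - 2*s^2 + 25*s - 50 = (s - 2)*(s^2 + 25).
Partial fraction decomposition gives [5/(s - 2)] + [-3*s/(s^2 + 25)] + [25/(s^2 + 25)].
Invert each term: 5/(s - 2) ↔ 5e^(2t); -3·s/(s^2 + 25) ↔ -3cos(5t); 5·5/(s^2 + 25) ↔ 5sin(5t).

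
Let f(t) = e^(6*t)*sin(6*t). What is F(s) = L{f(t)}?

L{sin(6t)} = 6/(s^2 + 36).
By the first shifting theorem, multiplying by e^(6t) replaces s with s - 6.

F(s) = 6/((s - 6)^2 + 36)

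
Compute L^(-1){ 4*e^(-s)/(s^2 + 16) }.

The factor e^(-s) signals a time shift by c = 1 (second shifting theorem).
L{sin(4t)} = 4/(s^2 + 16), so L^-1{4/(s^2 + 16)} = sin(4*t).
Hence the inverse is u(t - 1) times that function evaluated at t - 1.

Heaviside(t - 1)*(sin(4*t - 4))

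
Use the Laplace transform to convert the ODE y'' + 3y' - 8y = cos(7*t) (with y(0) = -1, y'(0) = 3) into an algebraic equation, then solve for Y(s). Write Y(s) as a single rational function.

Y(s) = (-s^3 - 48*s)/(s^4 + 3*s^3 + 41*s^2 + 147*s - 392)

Laplace-transform each side.
The derivative rules (L{y''} = s^2 Y - s·y(0) - y'(0) and L{y'} = sY - y(0), with y(0) = -1, y'(0) = 3) turn the left side into (s^2 + 3*s - 8)Y - (-s).
The right side is L{cos(7*t)} = s/(s^2 + 49).
So (s^2 + 3*s - 8)Y = s/(s^2 + 49) + (-s).
Isolate Y and clear denominators.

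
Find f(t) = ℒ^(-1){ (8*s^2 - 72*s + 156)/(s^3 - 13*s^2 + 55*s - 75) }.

f(t) = -2*t*exp(5*t) + 5*exp(5*t) + 3*exp(3*t)

Factor the denominator: s^3 - 13*s^2 + 55*s - 75 = (s - 5)^2*(s - 3).
Partial fraction decomposition gives [5/(s - 5)] + [-2/(s - 5)^2] + [3/(s - 3)].
Invert each term: 5/(s - 5) ↔ 5e^(5t); -2/(s - 5)^2 ↔ -2t·e^(5t); 3/(s - 3) ↔ 3e^(3t).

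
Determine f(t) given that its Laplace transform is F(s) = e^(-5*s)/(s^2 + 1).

The factor e^(-5s) signals a time shift by c = 5 (second shifting theorem).
L{sin(t)} = 1/(s^2 + 1), so L^-1{1/(s^2 + 1)} = sin(t).
Hence the inverse is u(t - 5) times that function evaluated at t - 5.

f(t) = Heaviside(t - 5)*(sin(t - 5))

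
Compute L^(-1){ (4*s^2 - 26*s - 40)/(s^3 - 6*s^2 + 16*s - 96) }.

-exp(6*t) + sin(4*t) + 5*cos(4*t)

Factor the denominator: s^3 - 6*s^2 + 16*s - 96 = (s - 6)*(s^2 + 16).
Partial fraction decomposition gives [-1/(s - 6)] + [5*s/(s^2 + 16)] + [4/(s^2 + 16)].
Invert each term: -1/(s - 6) ↔ -e^(6t); 5·s/(s^2 + 16) ↔ 5cos(4t); 1·4/(s^2 + 16) ↔ sin(4t).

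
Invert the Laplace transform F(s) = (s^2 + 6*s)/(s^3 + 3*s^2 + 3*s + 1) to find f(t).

f(t) = -5*t^2*exp(-t)/2 + 4*t*exp(-t) + exp(-t)

Factor the denominator: s^3 + 3*s^2 + 3*s + 1 = (s + 1)^3.
Partial fraction decomposition gives [1/(s + 1)] + [4/(s + 1)^2] + [-5/(s + 1)^3].
Invert each term: 1/(s + 1) ↔ e^(-t); 4/(s + 1)^2 ↔ 4t·e^(-t); -5/(s + 1)^3 ↔ (-5/2)t^2·e^(-t).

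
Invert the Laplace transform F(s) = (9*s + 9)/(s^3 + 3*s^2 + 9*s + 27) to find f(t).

f(t) = 2*sin(3*t) + cos(3*t) - exp(-3*t)

Factor the denominator: s^3 + 3*s^2 + 9*s + 27 = (s + 3)*(s^2 + 9).
Partial fraction decomposition gives [-1/(s + 3)] + [s/(s^2 + 9)] + [6/(s^2 + 9)].
Invert each term: -1/(s + 3) ↔ -e^(-3t); 1·s/(s^2 + 9) ↔ cos(3t); 2·3/(s^2 + 9) ↔ 2sin(3t).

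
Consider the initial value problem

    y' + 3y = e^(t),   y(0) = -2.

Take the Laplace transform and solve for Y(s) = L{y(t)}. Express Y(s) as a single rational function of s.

Laplace-transform each side.
The derivative rules (L{y'} = sY - y(0) = sY - (-2)) turn the left side into (s + 3)Y - (-2).
The right side is L{e^(t)} = 1/(s - 1).
So (s + 3)Y = 1/(s - 1) + (-2).
Divide through and combine into a single rational function.

Y(s) = (-2*s + 3)/(s^2 + 2*s - 3)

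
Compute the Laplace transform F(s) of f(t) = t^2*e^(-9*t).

F(s) = 2/(s + 9)^3

L{e^(-9t)} = 1/(s + 9).
Then apply L{t^2·g(t)} = (-1)^2 d^2/ds^2[G(s)] with G(s) = 1/(s + 9):
differentiating 2 times and applying the sign gives 2/(s + 9)^3.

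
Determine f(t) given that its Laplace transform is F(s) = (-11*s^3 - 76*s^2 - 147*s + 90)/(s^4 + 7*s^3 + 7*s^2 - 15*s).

f(t) = -6*exp(t) - 6 + 6*exp(-3*t) - 5*exp(-5*t)

Factor the denominator: s^4 + 7*s^3 + 7*s^2 - 15*s = s*(s - 1)*(s + 3)*(s + 5).
Partial fraction decomposition gives [-6/(s - 1)] + [-5/(s + 5)] + [6/(s + 3)] + [-6/s].
Invert each term: -6/(s - 1) ↔ -6e^(t); -5/(s + 5) ↔ -5e^(-5t); 6/(s + 3) ↔ 6e^(-3t); -6/(s - 0) ↔ -6e^(0t).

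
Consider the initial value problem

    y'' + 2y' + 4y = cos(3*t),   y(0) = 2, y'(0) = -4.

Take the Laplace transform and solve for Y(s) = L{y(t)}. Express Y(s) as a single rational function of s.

Laplace-transform each side.
The derivative rules (L{y''} = s^2 Y - s·y(0) - y'(0) and L{y'} = sY - y(0), with y(0) = 2, y'(0) = -4) turn the left side into (s^2 + 2*s + 4)Y - (2*s).
The right side is L{cos(3*t)} = s/(s^2 + 9).
So (s^2 + 2*s + 4)Y = s/(s^2 + 9) + (2*s).
Divide through and combine into a single rational function.

Y(s) = (2*s^3 + 19*s)/(s^4 + 2*s^3 + 13*s^2 + 18*s + 36)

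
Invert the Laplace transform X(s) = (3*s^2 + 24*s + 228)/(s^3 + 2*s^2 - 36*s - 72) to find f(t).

f(t) = 5*exp(6*t) - 6*exp(-2*t) + 4*exp(-6*t)

Factor the denominator: s^3 + 2*s^2 - 36*s - 72 = (s - 6)*(s + 2)*(s + 6).
Partial fraction decomposition gives [5/(s - 6)] + [-6/(s + 2)] + [4/(s + 6)].
Invert each term: 5/(s - 6) ↔ 5e^(6t); -6/(s + 2) ↔ -6e^(-2t); 4/(s + 6) ↔ 4e^(-6t).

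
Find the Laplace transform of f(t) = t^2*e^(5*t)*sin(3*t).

18*(s^2 - 10*s + 22)/(s^2 - 10*s + 34)^3

L{sin(3t)} = 3/(s^2 + 9).
Multiplying by e^(5t) shifts s → s - 5, so L{e^(5*t)*sin(3*t)} = 3/((s - 5)^2 + 9).
Then apply L{t^2·g(t)} = (-1)^2 d^2/ds^2[G(s)] with G(s) = 3/((s - 5)^2 + 9):
differentiating 2 times and applying the sign gives 18*(s^2 - 10*s + 22)/(s^2 - 10*s + 34)^3.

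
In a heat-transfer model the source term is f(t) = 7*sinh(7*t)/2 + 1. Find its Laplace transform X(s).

The transform is linear, so treat each term independently.
L{1} = 1/s; (7/2)·[L{sinh(7t)} = 7/(s^2 - 49)].

X(s) = 49/(2*(s^2 - 49)) + 1/s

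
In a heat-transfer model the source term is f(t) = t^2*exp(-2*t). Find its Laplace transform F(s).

L{e^(-2t)} = 1/(s + 2).
Then apply L{t^2·g(t)} = (-1)^2 d^2/ds^2[G(s)] with G(s) = 1/(s + 2):
differentiating 2 times and applying the sign gives 2/(s + 2)^3.

F(s) = 2/(s + 2)^3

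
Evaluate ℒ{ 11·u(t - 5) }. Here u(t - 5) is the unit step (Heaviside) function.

11*exp(-5*s)/s

By the second shifting theorem, L{u(t - c)·g(t - c)} = e^(-cs)·G(s) with c = 5 and G(s) = L{g(t)}.
L{11} = 11/s.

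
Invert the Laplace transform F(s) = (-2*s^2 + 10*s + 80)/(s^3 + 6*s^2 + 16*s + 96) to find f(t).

Factor the denominator: s^3 + 6*s^2 + 16*s + 96 = (s + 6)*(s^2 + 16).
Partial fraction decomposition gives [-1/(s + 6)] + [-s/(s^2 + 16)] + [16/(s^2 + 16)].
Invert each term: -1/(s + 6) ↔ -e^(-6t); -1·s/(s^2 + 16) ↔ -cos(4t); 4·4/(s^2 + 16) ↔ 4sin(4t).

f(t) = 4*sin(4*t) - cos(4*t) - exp(-6*t)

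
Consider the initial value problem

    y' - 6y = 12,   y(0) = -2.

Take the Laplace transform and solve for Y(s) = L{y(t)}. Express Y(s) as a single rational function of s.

Y(s) = -2/s

Laplace-transform each side.
The derivative rules (L{y'} = sY - y(0) = sY - (-2)) turn the left side into (s - 6)Y - (-2).
The right side is L{12} = 12/s.
So (s - 6)Y = 12/s + (-2).
Divide through and combine into a single rational function.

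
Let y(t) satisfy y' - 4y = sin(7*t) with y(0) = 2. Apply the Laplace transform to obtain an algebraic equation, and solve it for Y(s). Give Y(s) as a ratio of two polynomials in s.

Take the Laplace transform of both sides.
The derivative rules (L{y'} = sY - y(0) = sY - 2) turn the left side into (s - 4)Y - (2).
The right side is L{sin(7*t)} = 7/(s^2 + 49).
So (s - 4)Y = 7/(s^2 + 49) + (2).
Solve for Y(s) and write it as one ratio of polynomials.

Y(s) = (2*s^2 + 105)/(s^3 - 4*s^2 + 49*s - 196)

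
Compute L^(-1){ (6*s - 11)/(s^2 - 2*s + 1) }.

Factor the denominator: s^2 - 2*s + 1 = (s - 1)^2.
Partial fraction decomposition gives [6/(s - 1)] + [-5/(s - 1)^2].
Invert each term: 6/(s - 1) ↔ 6e^(t); -5/(s - 1)^2 ↔ -5t·e^(t).

-5*t*exp(t) + 6*exp(t)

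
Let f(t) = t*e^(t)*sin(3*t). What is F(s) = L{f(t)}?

L{sin(3t)} = 3/(s^2 + 9).
Multiplying by e^(t) shifts s → s - 1, so L{e^(t)*sin(3*t)} = 3/((s - 1)^2 + 9).
Then apply L{t·g(t)} = -d/ds[G(s)] with G(s) = 3/((s - 1)^2 + 9):
differentiating 1 time and applying the sign gives 6*(s - 1)/(s^2 - 2*s + 10)^2.

F(s) = 6*(s - 1)/(s^2 - 2*s + 10)^2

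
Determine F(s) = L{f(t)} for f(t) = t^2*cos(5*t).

L{cos(5t)} = s/(s^2 + 25).
Then apply L{t^2·g(t)} = (-1)^2 d^2/ds^2[G(s)] with G(s) = s/(s^2 + 25):
differentiating 2 times and applying the sign gives 2*s*(s^2 - 75)/(s^2 + 25)^3.

F(s) = 2*s*(s^2 - 75)/(s^2 + 25)^3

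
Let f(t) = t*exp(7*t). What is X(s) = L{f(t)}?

X(s) = (s - 7)^(-2)

L{e^(7t)} = 1/(s - 7).
Then apply L{t·g(t)} = -d/ds[G(s)] with G(s) = 1/(s - 7):
differentiating 1 time and applying the sign gives (s - 7)^(-2).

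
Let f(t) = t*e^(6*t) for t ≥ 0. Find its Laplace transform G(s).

L{e^(6t)} = 1/(s - 6).
Then apply L{t·g(t)} = -d/ds[H(s)] with H(s) = 1/(s - 6):
differentiating 1 time and applying the sign gives (s - 6)^(-2).

G(s) = (s - 6)^(-2)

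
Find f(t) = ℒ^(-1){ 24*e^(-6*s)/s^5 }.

f(t) = Heaviside(t - 6)*((t - 6)^4)

The factor e^(-6s) signals a time shift by c = 6 (second shifting theorem).
L{t^4} = 4!/s^5 = 24/s^5, so L^-1{24/s^5} = t^4.
Hence the inverse is u(t - 6) times that function evaluated at t - 6.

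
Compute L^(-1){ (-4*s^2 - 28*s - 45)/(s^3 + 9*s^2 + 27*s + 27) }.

3*t^2*exp(-3*t)/2 - 4*t*exp(-3*t) - 4*exp(-3*t)

Factor the denominator: s^3 + 9*s^2 + 27*s + 27 = (s + 3)^3.
Partial fraction decomposition gives [-4/(s + 3)] + [-4/(s + 3)^2] + [3/(s + 3)^3].
Invert each term: -4/(s + 3) ↔ -4e^(-3t); -4/(s + 3)^2 ↔ -4t·e^(-3t); 3/(s + 3)^3 ↔ (3/2)t^2·e^(-3t).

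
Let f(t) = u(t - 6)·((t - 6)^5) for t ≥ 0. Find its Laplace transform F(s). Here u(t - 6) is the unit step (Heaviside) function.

F(s) = 120*exp(-6*s)/s^6

By the second shifting theorem, L{u(t - c)·g(t - c)} = e^(-cs)·G(s) with c = 6 and G(s) = L{g(t)}.
L{t^5} = 5!/s^6 = 120/s^6.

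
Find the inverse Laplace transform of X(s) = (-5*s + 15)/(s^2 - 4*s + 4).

5*t*exp(2*t) - 5*exp(2*t)

Factor the denominator: s^2 - 4*s + 4 = (s - 2)^2.
Partial fraction decomposition gives [-5/(s - 2)] + [5/(s - 2)^2].
Invert each term: -5/(s - 2) ↔ -5e^(2t); 5/(s - 2)^2 ↔ 5t·e^(2t).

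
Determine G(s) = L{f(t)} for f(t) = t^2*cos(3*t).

L{cos(3t)} = s/(s^2 + 9).
Then apply L{t^2·g(t)} = (-1)^2 d^2/ds^2[H(s)] with H(s) = s/(s^2 + 9):
differentiating 2 times and applying the sign gives 2*s*(s^2 - 27)/(s^2 + 9)^3.

G(s) = 2*s*(s^2 - 27)/(s^2 + 9)^3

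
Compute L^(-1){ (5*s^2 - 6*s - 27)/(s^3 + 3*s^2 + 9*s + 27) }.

Factor the denominator: s^3 + 3*s^2 + 9*s + 27 = (s + 3)*(s^2 + 9).
Partial fraction decomposition gives [2/(s + 3)] + [3*s/(s^2 + 9)] + [-15/(s^2 + 9)].
Invert each term: 2/(s + 3) ↔ 2e^(-3t); 3·s/(s^2 + 9) ↔ 3cos(3t); -5·3/(s^2 + 9) ↔ -5sin(3t).

-5*sin(3*t) + 3*cos(3*t) + 2*exp(-3*t)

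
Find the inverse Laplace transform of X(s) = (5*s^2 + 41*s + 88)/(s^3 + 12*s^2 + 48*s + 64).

Factor the denominator: s^3 + 12*s^2 + 48*s + 64 = (s + 4)^3.
Partial fraction decomposition gives [5/(s + 4)] + [(s + 4)^(-2)] + [4/(s + 4)^3].
Invert each term: 5/(s + 4) ↔ 5e^(-4t); 1/(s + 4)^2 ↔ t·e^(-4t); 4/(s + 4)^3 ↔ (2)t^2·e^(-4t).

2*t^2*exp(-4*t) + t*exp(-4*t) + 5*exp(-4*t)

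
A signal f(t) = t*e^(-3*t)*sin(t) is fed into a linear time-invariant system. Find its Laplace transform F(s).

F(s) = 2*(s + 3)/(s^2 + 6*s + 10)^2

L{sin(t)} = 1/(s^2 + 1).
Multiplying by e^(-3t) shifts s → s + 3, so L{e^(-3*t)*sin(t)} = 1/((s + 3)^2 + 1).
Then apply L{t·g(t)} = -d/ds[G(s)] with G(s) = 1/((s + 3)^2 + 1):
differentiating 1 time and applying the sign gives 2*(s + 3)/(s^2 + 6*s + 10)^2.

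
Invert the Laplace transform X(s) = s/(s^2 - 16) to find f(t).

Since L{cosh(4t)} = s/(s^2 - 16), the inverse is cosh(4*t).

f(t) = cosh(4*t)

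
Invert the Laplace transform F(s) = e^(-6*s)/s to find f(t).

f(t) = Heaviside(t - 6)

The factor e^(-6s) signals a time shift by c = 6 (second shifting theorem).
L{1} = 1/s, so L^-1{1/s} = 1.
Hence the inverse is u(t - 6) times that function evaluated at t - 6.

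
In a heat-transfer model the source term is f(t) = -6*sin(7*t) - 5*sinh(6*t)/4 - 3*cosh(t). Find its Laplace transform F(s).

The transform is linear, so treat each term independently.
(-3)·[L{cosh(t)} = s/(s^2 - 1)]; (-5/4)·[L{sinh(6t)} = 6/(s^2 - 36)]; (-6)·[L{sin(7t)} = 7/(s^2 + 49)].

F(s) = -3*s/(s^2 - 1) - 42/(s^2 + 49) - 15/(2*(s^2 - 36))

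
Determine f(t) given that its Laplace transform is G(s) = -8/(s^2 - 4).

Since L{sinh(2t)} = 2/(s^2 - 4), the inverse is sinh(2*t), scaled by -4.

f(t) = -4*sinh(2*t)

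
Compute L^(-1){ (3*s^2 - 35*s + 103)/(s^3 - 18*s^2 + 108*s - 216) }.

t^2*exp(6*t)/2 + t*exp(6*t) + 3*exp(6*t)

Factor the denominator: s^3 - 18*s^2 + 108*s - 216 = (s - 6)^3.
Partial fraction decomposition gives [3/(s - 6)] + [(s - 6)^(-2)] + [(s - 6)^(-3)].
Invert each term: 3/(s - 6) ↔ 3e^(6t); 1/(s - 6)^2 ↔ t·e^(6t); 1/(s - 6)^3 ↔ (1/2)t^2·e^(6t).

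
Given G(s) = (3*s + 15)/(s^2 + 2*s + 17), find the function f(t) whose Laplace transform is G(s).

Complete the square in the denominator: s^2 + 2*s + 17 = (s + 1)^2 + 4^2.
Split the numerator to match: 3*s + 15 = 3·(s + 1) + 3·4.
Invert each term: 3·(s + 1)/((s + 1)^2 + 16) ↔ 3e^(-t)cos(4t); 3·4/((s + 1)^2 + 16) ↔ 3e^(-t)sin(4t).

f(t) = 3*exp(-t)*sin(4*t) + 3*exp(-t)*cos(4*t)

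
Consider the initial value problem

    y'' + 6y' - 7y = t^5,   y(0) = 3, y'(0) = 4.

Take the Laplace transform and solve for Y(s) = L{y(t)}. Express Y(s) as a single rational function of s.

Apply the Laplace transform to the equation.
The derivative rules (L{y''} = s^2 Y - s·y(0) - y'(0) and L{y'} = sY - y(0), with y(0) = 3, y'(0) = 4) turn the left side into (s^2 + 6*s - 7)Y - (3*s + 22).
The right side is L{t^5} = 120/s^6.
So (s^2 + 6*s - 7)Y = 120/s^6 + (3*s + 22).
Solve for Y(s) and write it as one ratio of polynomials.

Y(s) = (3*s^7 + 22*s^6 + 120)/(s^8 + 6*s^7 - 7*s^6)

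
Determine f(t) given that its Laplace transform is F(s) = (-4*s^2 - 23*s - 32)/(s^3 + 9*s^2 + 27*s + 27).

Factor the denominator: s^3 + 9*s^2 + 27*s + 27 = (s + 3)^3.
Partial fraction decomposition gives [-4/(s + 3)] + [(s + 3)^(-2)] + [(s + 3)^(-3)].
Invert each term: -4/(s + 3) ↔ -4e^(-3t); 1/(s + 3)^2 ↔ t·e^(-3t); 1/(s + 3)^3 ↔ (1/2)t^2·e^(-3t).

f(t) = t^2*exp(-3*t)/2 + t*exp(-3*t) - 4*exp(-3*t)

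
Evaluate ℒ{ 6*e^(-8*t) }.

L{6} = 6/s.
By the first shifting theorem, multiplying by e^(-8t) replaces s with s + 8.

6/(s + 8)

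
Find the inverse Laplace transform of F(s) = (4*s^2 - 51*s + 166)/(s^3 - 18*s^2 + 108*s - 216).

2*t^2*exp(6*t) - 3*t*exp(6*t) + 4*exp(6*t)

Factor the denominator: s^3 - 18*s^2 + 108*s - 216 = (s - 6)^3.
Partial fraction decomposition gives [4/(s - 6)] + [-3/(s - 6)^2] + [4/(s - 6)^3].
Invert each term: 4/(s - 6) ↔ 4e^(6t); -3/(s - 6)^2 ↔ -3t·e^(6t); 4/(s - 6)^3 ↔ (2)t^2·e^(6t).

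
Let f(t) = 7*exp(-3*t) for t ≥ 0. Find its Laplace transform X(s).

X(s) = 7/(s + 3)

L{7} = 7/s.
By the first shifting theorem, multiplying by e^(-3t) replaces s with s + 3.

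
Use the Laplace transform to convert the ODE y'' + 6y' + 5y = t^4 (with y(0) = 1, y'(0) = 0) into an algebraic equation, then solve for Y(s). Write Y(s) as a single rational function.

Y(s) = (s^6 + 6*s^5 + 24)/(s^7 + 6*s^6 + 5*s^5)

Laplace-transform each side.
The derivative rules (L{y''} = s^2 Y - s·y(0) - y'(0) and L{y'} = sY - y(0), with y(0) = 1, y'(0) = 0) turn the left side into (s^2 + 6*s + 5)Y - (s + 6).
The right side is L{t^4} = 24/s^5.
So (s^2 + 6*s + 5)Y = 24/s^5 + (s + 6).
Solve for Y(s) and write it as one ratio of polynomials.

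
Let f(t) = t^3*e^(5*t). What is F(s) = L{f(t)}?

L{t^3} = 3!/s^4 = 6/s^4.
By the first shifting theorem, multiplying by e^(5t) replaces s with s - 5.

F(s) = 6/(s - 5)^4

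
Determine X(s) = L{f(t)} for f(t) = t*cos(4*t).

X(s) = (s - 4)*(s + 4)/(s^2 + 16)^2

L{cos(4t)} = s/(s^2 + 16).
Then apply L{t·g(t)} = -d/ds[G(s)] with G(s) = s/(s^2 + 16):
differentiating 1 time and applying the sign gives (s - 4)*(s + 4)/(s^2 + 16)^2.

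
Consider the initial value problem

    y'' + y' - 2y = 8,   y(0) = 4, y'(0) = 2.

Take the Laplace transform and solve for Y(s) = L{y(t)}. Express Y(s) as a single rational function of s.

Y(s) = (4*s^2 + 6*s + 8)/(s^3 + s^2 - 2*s)

Transform both sides with L{·}.
The derivative rules (L{y''} = s^2 Y - s·y(0) - y'(0) and L{y'} = sY - y(0), with y(0) = 4, y'(0) = 2) turn the left side into (s^2 + s - 2)Y - (4*s + 6).
The right side is L{8} = 8/s.
So (s^2 + s - 2)Y = 8/s + (4*s + 6).
Isolate Y and clear denominators.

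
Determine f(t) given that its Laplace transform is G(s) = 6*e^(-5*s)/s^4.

f(t) = Heaviside(t - 5)*((t - 5)^3)

The factor e^(-5s) signals a time shift by c = 5 (second shifting theorem).
L{t^3} = 3!/s^4 = 6/s^4, so L^-1{6/s^4} = t^3.
Hence the inverse is u(t - 5) times that function evaluated at t - 5.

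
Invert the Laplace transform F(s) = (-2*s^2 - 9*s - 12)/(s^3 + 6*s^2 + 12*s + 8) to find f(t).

Factor the denominator: s^3 + 6*s^2 + 12*s + 8 = (s + 2)^3.
Partial fraction decomposition gives [-2/(s + 2)] + [-1/(s + 2)^2] + [-2/(s + 2)^3].
Invert each term: -2/(s + 2) ↔ -2e^(-2t); -1/(s + 2)^2 ↔ -t·e^(-2t); -2/(s + 2)^3 ↔ (-1)t^2·e^(-2t).

f(t) = -t^2*exp(-2*t) - t*exp(-2*t) - 2*exp(-2*t)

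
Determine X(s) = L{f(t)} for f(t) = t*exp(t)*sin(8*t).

L{sin(8t)} = 8/(s^2 + 64).
Multiplying by e^(t) shifts s → s - 1, so L{exp(t)*sin(8*t)} = 8/((s - 1)^2 + 64).
Then apply L{t·g(t)} = -d/ds[G(s)] with G(s) = 8/((s - 1)^2 + 64):
differentiating 1 time and applying the sign gives 16*(s - 1)/(s^2 - 2*s + 65)^2.

X(s) = 16*(s - 1)/(s^2 - 2*s + 65)^2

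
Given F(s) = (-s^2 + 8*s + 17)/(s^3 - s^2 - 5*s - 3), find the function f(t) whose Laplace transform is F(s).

f(t) = -2*t*exp(-t) + 2*exp(3*t) - 3*exp(-t)

Factor the denominator: s^3 - s^2 - 5*s - 3 = (s - 3)*(s + 1)^2.
Partial fraction decomposition gives [-3/(s + 1)] + [-2/(s + 1)^2] + [2/(s - 3)].
Invert each term: -3/(s + 1) ↔ -3e^(-t); -2/(s + 1)^2 ↔ -2t·e^(-t); 2/(s - 3) ↔ 2e^(3t).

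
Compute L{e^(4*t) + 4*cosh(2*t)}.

4*s/(s^2 - 4) + 1/(s - 4)

Apply the Laplace transform termwise.
L{e^(4t)} = 1/(s - 4); (4)·[L{cosh(2t)} = s/(s^2 - 4)].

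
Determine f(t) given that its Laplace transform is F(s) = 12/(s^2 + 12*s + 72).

f(t) = 2*exp(-6*t)*sin(6*t)

Rewrite the denominator: s^2 + 12*s + 72 = (s + 6)^2 + 36.
The form in (s + 6) signals a first-shifting-theorem factor e^(-6t).
Since L{sin(6t)} = 6/(s^2 + 36), the inverse is exp(-6*t)*sin(6*t), scaled by 2.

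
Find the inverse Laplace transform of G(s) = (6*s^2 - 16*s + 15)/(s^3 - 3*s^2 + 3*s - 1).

Factor the denominator: s^3 - 3*s^2 + 3*s - 1 = (s - 1)^3.
Partial fraction decomposition gives [6/(s - 1)] + [-4/(s - 1)^2] + [5/(s - 1)^3].
Invert each term: 6/(s - 1) ↔ 6e^(t); -4/(s - 1)^2 ↔ -4t·e^(t); 5/(s - 1)^3 ↔ (5/2)t^2·e^(t).

5*t^2*exp(t)/2 - 4*t*exp(t) + 6*exp(t)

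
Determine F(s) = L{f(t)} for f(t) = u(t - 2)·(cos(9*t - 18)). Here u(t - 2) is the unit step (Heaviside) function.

By the second shifting theorem, L{u(t - c)·g(t - c)} = e^(-cs)·G(s) with c = 2 and G(s) = L{g(t)}.
L{cos(9t)} = s/(s^2 + 81).

F(s) = s*exp(-2*s)/(s^2 + 81)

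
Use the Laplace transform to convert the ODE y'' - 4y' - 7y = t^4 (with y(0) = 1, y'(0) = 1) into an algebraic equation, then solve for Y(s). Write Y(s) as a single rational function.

Y(s) = (s^6 - 3*s^5 + 24)/(s^7 - 4*s^6 - 7*s^5)

Take the Laplace transform of both sides.
With L{y''} = s^2 Y - s·y(0) - y'(0) and L{y'} = sY - y(0), with y(0) = 1, y'(0) = 1: the LHS transforms to (s^2 - 4*s - 7)Y - (s - 3).
The right side is L{t^4} = 24/s^5.
So (s^2 - 4*s - 7)Y = 24/s^5 + (s - 3).
Divide through and combine into a single rational function.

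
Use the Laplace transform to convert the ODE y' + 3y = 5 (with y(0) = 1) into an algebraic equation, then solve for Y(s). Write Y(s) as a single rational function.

Transform both sides with L{·}.
With L{y'} = sY - y(0) = sY - 1: the LHS transforms to (s + 3)Y - (1).
The right side is L{5} = 5/s.
So (s + 3)Y = 5/s + (1).
Solve for Y(s) and write it as one ratio of polynomials.

Y(s) = (s + 5)/(s^2 + 3*s)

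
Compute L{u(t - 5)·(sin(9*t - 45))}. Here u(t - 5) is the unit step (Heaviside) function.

By the second shifting theorem, L{u(t - c)·g(t - c)} = e^(-cs)·G(s) with c = 5 and G(s) = L{g(t)}.
L{sin(9t)} = 9/(s^2 + 81).

9*exp(-5*s)/(s^2 + 81)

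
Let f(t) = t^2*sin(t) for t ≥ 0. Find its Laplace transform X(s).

X(s) = 2*(3*s^2 - 1)/(s^2 + 1)^3

L{sin(t)} = 1/(s^2 + 1).
Then apply L{t^2·g(t)} = (-1)^2 d^2/ds^2[G(s)] with G(s) = 1/(s^2 + 1):
differentiating 2 times and applying the sign gives 2*(3*s^2 - 1)/(s^2 + 1)^3.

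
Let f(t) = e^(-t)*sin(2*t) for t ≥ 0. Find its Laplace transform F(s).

F(s) = 2/((s + 1)^2 + 4)

L{sin(2t)} = 2/(s^2 + 4).
By the first shifting theorem, multiplying by e^(-t) replaces s with s + 1.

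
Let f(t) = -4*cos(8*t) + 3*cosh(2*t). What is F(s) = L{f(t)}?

Apply the Laplace transform termwise.
(-4)·[L{cos(8t)} = s/(s^2 + 64)]; (3)·[L{cosh(2t)} = s/(s^2 - 4)].

F(s) = -4*s/(s^2 + 64) + 3*s/(s^2 - 4)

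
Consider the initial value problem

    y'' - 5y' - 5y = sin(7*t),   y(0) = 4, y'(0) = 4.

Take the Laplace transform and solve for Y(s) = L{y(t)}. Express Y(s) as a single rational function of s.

Transform both sides with L{·}.
The derivative rules (L{y''} = s^2 Y - s·y(0) - y'(0) and L{y'} = sY - y(0), with y(0) = 4, y'(0) = 4) turn the left side into (s^2 - 5*s - 5)Y - (4*s - 16).
The right side is L{sin(7*t)} = 7/(s^2 + 49).
So (s^2 - 5*s - 5)Y = 7/(s^2 + 49) + (4*s - 16).
Solve for Y(s) and write it as one ratio of polynomials.

Y(s) = (4*s^3 - 16*s^2 + 196*s - 777)/(s^4 - 5*s^3 + 44*s^2 - 245*s - 245)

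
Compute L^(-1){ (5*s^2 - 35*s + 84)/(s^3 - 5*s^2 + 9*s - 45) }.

exp(5*t) - 5*sin(3*t) + 4*cos(3*t)

Factor the denominator: s^3 - 5*s^2 + 9*s - 45 = (s - 5)*(s^2 + 9).
Partial fraction decomposition gives [1/(s - 5)] + [4*s/(s^2 + 9)] + [-15/(s^2 + 9)].
Invert each term: 1/(s - 5) ↔ e^(5t); 4·s/(s^2 + 9) ↔ 4cos(3t); -5·3/(s^2 + 9) ↔ -5sin(3t).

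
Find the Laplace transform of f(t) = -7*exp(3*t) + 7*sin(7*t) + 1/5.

49/(s^2 + 49) - 7/(s - 3) + 1/(5*s)

Apply the Laplace transform termwise.
L{1/5} = (1/5)/s; (-7)·[L{e^(3t)} = 1/(s - 3)]; (7)·[L{sin(7t)} = 7/(s^2 + 49)].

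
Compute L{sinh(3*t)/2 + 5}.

The transform is linear, so treat each term independently.
(1/2)·[L{sinh(3t)} = 3/(s^2 - 9)]; L{5} = 5/s.

3/(2*(s^2 - 9)) + 5/s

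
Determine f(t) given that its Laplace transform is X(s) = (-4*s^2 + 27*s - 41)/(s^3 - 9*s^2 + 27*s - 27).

Factor the denominator: s^3 - 9*s^2 + 27*s - 27 = (s - 3)^3.
Partial fraction decomposition gives [-4/(s - 3)] + [3/(s - 3)^2] + [4/(s - 3)^3].
Invert each term: -4/(s - 3) ↔ -4e^(3t); 3/(s - 3)^2 ↔ 3t·e^(3t); 4/(s - 3)^3 ↔ (2)t^2·e^(3t).

f(t) = 2*t^2*exp(3*t) + 3*t*exp(3*t) - 4*exp(3*t)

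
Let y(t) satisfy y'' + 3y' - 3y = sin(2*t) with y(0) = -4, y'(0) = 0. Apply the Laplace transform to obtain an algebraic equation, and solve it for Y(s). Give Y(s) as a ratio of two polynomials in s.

Y(s) = (-4*s^3 - 12*s^2 - 16*s - 46)/(s^4 + 3*s^3 + s^2 + 12*s - 12)

Apply the Laplace transform to the equation.
The derivative rules (L{y''} = s^2 Y - s·y(0) - y'(0) and L{y'} = sY - y(0), with y(0) = -4, y'(0) = 0) turn the left side into (s^2 + 3*s - 3)Y - (-4*s - 12).
The right side is L{sin(2*t)} = 2/(s^2 + 4).
So (s^2 + 3*s - 3)Y = 2/(s^2 + 4) + (-4*s - 12).
Divide through and combine into a single rational function.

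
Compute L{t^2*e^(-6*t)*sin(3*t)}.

L{sin(3t)} = 3/(s^2 + 9).
Multiplying by e^(-6t) shifts s → s + 6, so L{e^(-6*t)*sin(3*t)} = 3/((s + 6)^2 + 9).
Then apply L{t^2·g(t)} = (-1)^2 d^2/ds^2[H(s)] with H(s) = 3/((s + 6)^2 + 9):
differentiating 2 times and applying the sign gives 18*(s^2 + 12*s + 33)/(s^2 + 12*s + 45)^3.

18*(s^2 + 12*s + 33)/(s^2 + 12*s + 45)^3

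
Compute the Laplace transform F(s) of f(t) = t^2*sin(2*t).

L{sin(2t)} = 2/(s^2 + 4).
Then apply L{t^2·g(t)} = (-1)^2 d^2/ds^2[G(s)] with G(s) = 2/(s^2 + 4):
differentiating 2 times and applying the sign gives 4*(3*s^2 - 4)/(s^2 + 4)^3.

F(s) = 4*(3*s^2 - 4)/(s^2 + 4)^3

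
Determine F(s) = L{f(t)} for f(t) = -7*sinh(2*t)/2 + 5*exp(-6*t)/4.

By linearity of the Laplace transform, transform each term separately.
(5/4)·[L{e^(-6t)} = 1/(s + 6)]; (-7/2)·[L{sinh(2t)} = 2/(s^2 - 4)].

F(s) = -7/(s^2 - 4) + 5/(4*(s + 6))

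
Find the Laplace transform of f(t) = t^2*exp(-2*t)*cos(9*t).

2*(s + 2)*(s^2 + 4*s - 239)/(s^2 + 4*s + 85)^3

L{cos(9t)} = s/(s^2 + 81).
Multiplying by e^(-2t) shifts s → s + 2, so L{exp(-2*t)*cos(9*t)} = (s + 2)/((s + 2)^2 + 81).
Then apply L{t^2·g(t)} = (-1)^2 d^2/ds^2[G(s)] with G(s) = (s + 2)/((s + 2)^2 + 81):
differentiating 2 times and applying the sign gives 2*(s + 2)*(s^2 + 4*s - 239)/(s^2 + 4*s + 85)^3.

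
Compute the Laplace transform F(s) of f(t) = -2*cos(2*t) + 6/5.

F(s) = -2*s/(s^2 + 4) + 6/(5*s)

The transform is linear, so treat each term independently.
(-2)·[L{cos(2t)} = s/(s^2 + 4)]; L{6/5} = (6/5)/s.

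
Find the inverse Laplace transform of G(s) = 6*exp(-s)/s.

Heaviside(t - 1)*(6)

The factor e^(-s) signals a time shift by c = 1 (second shifting theorem).
L{6} = 6/s, so L^-1{6/s} = 6.
Hence the inverse is u(t - 1) times that function evaluated at t - 1.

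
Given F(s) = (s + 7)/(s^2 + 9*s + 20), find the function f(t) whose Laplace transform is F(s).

f(t) = 3*exp(-4*t) - 2*exp(-5*t)

Factor the denominator: s^2 + 9*s + 20 = (s + 4)*(s + 5).
Partial fraction decomposition gives [3/(s + 4)] + [-2/(s + 5)].
Invert each term: 3/(s + 4) ↔ 3e^(-4t); -2/(s + 5) ↔ -2e^(-5t).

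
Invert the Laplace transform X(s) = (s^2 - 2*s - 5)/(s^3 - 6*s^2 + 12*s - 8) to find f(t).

f(t) = -5*t^2*exp(2*t)/2 + 2*t*exp(2*t) + exp(2*t)

Factor the denominator: s^3 - 6*s^2 + 12*s - 8 = (s - 2)^3.
Partial fraction decomposition gives [1/(s - 2)] + [2/(s - 2)^2] + [-5/(s - 2)^3].
Invert each term: 1/(s - 2) ↔ e^(2t); 2/(s - 2)^2 ↔ 2t·e^(2t); -5/(s - 2)^3 ↔ (-5/2)t^2·e^(2t).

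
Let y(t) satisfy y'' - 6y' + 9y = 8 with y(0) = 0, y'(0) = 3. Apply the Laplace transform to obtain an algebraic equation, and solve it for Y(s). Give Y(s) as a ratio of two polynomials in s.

Laplace-transform each side.
With L{y''} = s^2 Y - s·y(0) - y'(0) and L{y'} = sY - y(0), with y(0) = 0, y'(0) = 3: the LHS transforms to (s^2 - 6*s + 9)Y - (3).
The right side is L{8} = 8/s.
So (s^2 - 6*s + 9)Y = 8/s + (3).
Solve for Y(s) and write it as one ratio of polynomials.

Y(s) = (3*s + 8)/(s^3 - 6*s^2 + 9*s)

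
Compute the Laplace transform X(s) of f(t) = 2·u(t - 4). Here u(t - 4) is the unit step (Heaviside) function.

X(s) = 2*exp(-4*s)/s

By the second shifting theorem, L{u(t - c)·g(t - c)} = e^(-cs)·G(s) with c = 4 and G(s) = L{g(t)}.
L{2} = 2/s.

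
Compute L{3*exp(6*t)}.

3/(s - 6)

L{3} = 3/s.
By the first shifting theorem, multiplying by e^(6t) replaces s with s - 6.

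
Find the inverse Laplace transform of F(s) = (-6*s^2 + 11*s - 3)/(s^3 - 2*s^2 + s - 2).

-exp(2*t) + sin(t) - 5*cos(t)

Factor the denominator: s^3 - 2*s^2 + s - 2 = (s - 2)*(s^2 + 1).
Partial fraction decomposition gives [-1/(s - 2)] + [-5*s/(s^2 + 1)] + [1/(s^2 + 1)].
Invert each term: -1/(s - 2) ↔ -e^(2t); -5·s/(s^2 + 1) ↔ -5cos(t); 1·1/(s^2 + 1) ↔ sin(t).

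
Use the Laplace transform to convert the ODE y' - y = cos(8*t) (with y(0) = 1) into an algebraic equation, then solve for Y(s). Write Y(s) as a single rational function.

Laplace-transform each side.
With L{y'} = sY - y(0) = sY - 1: the LHS transforms to (s - 1)Y - (1).
The right side is L{cos(8*t)} = s/(s^2 + 64).
So (s - 1)Y = s/(s^2 + 64) + (1).
Divide through and combine into a single rational function.

Y(s) = (s^2 + s + 64)/(s^3 - s^2 + 64*s - 64)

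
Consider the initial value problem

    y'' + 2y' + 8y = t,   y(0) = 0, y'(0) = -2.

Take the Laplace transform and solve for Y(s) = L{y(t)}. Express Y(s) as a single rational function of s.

Y(s) = (-2*s^2 + 1)/(s^4 + 2*s^3 + 8*s^2)

Take the Laplace transform of both sides.
With L{y''} = s^2 Y - s·y(0) - y'(0) and L{y'} = sY - y(0), with y(0) = 0, y'(0) = -2: the LHS transforms to (s^2 + 2*s + 8)Y - (-2).
The right side is L{t} = s^(-2).
So (s^2 + 2*s + 8)Y = s^(-2) + (-2).
Solve for Y(s) and write it as one ratio of polynomials.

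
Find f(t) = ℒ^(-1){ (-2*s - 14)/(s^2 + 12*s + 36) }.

f(t) = -2*t*exp(-6*t) - 2*exp(-6*t)

Factor the denominator: s^2 + 12*s + 36 = (s + 6)^2.
Partial fraction decomposition gives [-2/(s + 6)] + [-2/(s + 6)^2].
Invert each term: -2/(s + 6) ↔ -2e^(-6t); -2/(s + 6)^2 ↔ -2t·e^(-6t).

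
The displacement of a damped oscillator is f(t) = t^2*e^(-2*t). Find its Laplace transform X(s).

X(s) = 2/(s + 2)^3

L{e^(-2t)} = 1/(s + 2).
Then apply L{t^2·g(t)} = (-1)^2 d^2/ds^2[G(s)] with G(s) = 1/(s + 2):
differentiating 2 times and applying the sign gives 2/(s + 2)^3.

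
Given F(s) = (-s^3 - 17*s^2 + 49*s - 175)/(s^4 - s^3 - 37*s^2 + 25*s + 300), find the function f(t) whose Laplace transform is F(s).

f(t) = -6*exp(5*t) + 5*exp(4*t) - 4*exp(-3*t) + 4*exp(-5*t)

Factor the denominator: s^4 - s^3 - 37*s^2 + 25*s + 300 = (s - 5)*(s - 4)*(s + 3)*(s + 5).
Partial fraction decomposition gives [4/(s + 5)] + [5/(s - 4)] + [-6/(s - 5)] + [-4/(s + 3)].
Invert each term: 4/(s + 5) ↔ 4e^(-5t); 5/(s - 4) ↔ 5e^(4t); -6/(s - 5) ↔ -6e^(5t); -4/(s + 3) ↔ -4e^(-3t).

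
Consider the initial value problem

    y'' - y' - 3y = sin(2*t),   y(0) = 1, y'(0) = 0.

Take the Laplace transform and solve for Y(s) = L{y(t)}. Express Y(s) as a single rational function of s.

Take the Laplace transform of both sides.
Using L{y''} = s^2 Y - s·y(0) - y'(0) and L{y'} = sY - y(0), with y(0) = 1, y'(0) = 0, the left side becomes (s^2 - s - 3)Y - (s - 1).
The right side is L{sin(2*t)} = 2/(s^2 + 4).
So (s^2 - s - 3)Y = 2/(s^2 + 4) + (s - 1).
Solve for Y(s) and write it as one ratio of polynomials.

Y(s) = (s^3 - s^2 + 4*s - 2)/(s^4 - s^3 + s^2 - 4*s - 12)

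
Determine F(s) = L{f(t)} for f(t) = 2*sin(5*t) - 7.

The transform is linear, so treat each term independently.
L{-7} = -7/s; (2)·[L{sin(5t)} = 5/(s^2 + 25)].

F(s) = 10/(s^2 + 25) - 7/s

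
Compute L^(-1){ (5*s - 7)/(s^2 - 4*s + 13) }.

Complete the square in the denominator: s^2 - 4*s + 13 = (s - 2)^2 + 3^2.
Split the numerator to match: 5*s - 7 = 5·(s - 2) + 1·3.
Invert each term: 5·(s - 2)/((s - 2)^2 + 9) ↔ 5e^(2t)cos(3t); 1·3/((s - 2)^2 + 9) ↔ e^(2t)sin(3t).

exp(2*t)*sin(3*t) + 5*exp(2*t)*cos(3*t)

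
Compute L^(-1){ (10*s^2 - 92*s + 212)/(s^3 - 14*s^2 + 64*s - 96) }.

-2*t*exp(4*t) + 5*exp(6*t) + 5*exp(4*t)

Factor the denominator: s^3 - 14*s^2 + 64*s - 96 = (s - 6)*(s - 4)^2.
Partial fraction decomposition gives [5/(s - 4)] + [-2/(s - 4)^2] + [5/(s - 6)].
Invert each term: 5/(s - 4) ↔ 5e^(4t); -2/(s - 4)^2 ↔ -2t·e^(4t); 5/(s - 6) ↔ 5e^(6t).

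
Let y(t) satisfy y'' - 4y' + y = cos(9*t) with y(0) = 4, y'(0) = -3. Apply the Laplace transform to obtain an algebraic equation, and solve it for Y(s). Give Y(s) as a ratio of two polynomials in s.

Apply the Laplace transform to the equation.
Using L{y''} = s^2 Y - s·y(0) - y'(0) and L{y'} = sY - y(0), with y(0) = 4, y'(0) = -3, the left side becomes (s^2 - 4*s + 1)Y - (4*s - 19).
The right side is L{cos(9*t)} = s/(s^2 + 81).
So (s^2 - 4*s + 1)Y = s/(s^2 + 81) + (4*s - 19).
Solve for Y(s) and write it as one ratio of polynomials.

Y(s) = (4*s^3 - 19*s^2 + 325*s - 1539)/(s^4 - 4*s^3 + 82*s^2 - 324*s + 81)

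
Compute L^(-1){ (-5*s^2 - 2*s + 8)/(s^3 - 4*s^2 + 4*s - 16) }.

-4*exp(4*t) - 3*sin(2*t) - cos(2*t)

Factor the denominator: s^3 - 4*s^2 + 4*s - 16 = (s - 4)*(s^2 + 4).
Partial fraction decomposition gives [-4/(s - 4)] + [-s/(s^2 + 4)] + [-6/(s^2 + 4)].
Invert each term: -4/(s - 4) ↔ -4e^(4t); -1·s/(s^2 + 4) ↔ -cos(2t); -3·2/(s^2 + 4) ↔ -3sin(2t).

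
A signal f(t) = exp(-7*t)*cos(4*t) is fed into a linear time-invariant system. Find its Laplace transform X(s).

X(s) = (s + 7)/((s + 7)^2 + 16)

L{cos(4t)} = s/(s^2 + 16).
By the first shifting theorem, multiplying by e^(-7t) replaces s with s + 7.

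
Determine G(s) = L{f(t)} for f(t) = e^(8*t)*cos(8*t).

G(s) = (s - 8)/((s - 8)^2 + 64)

L{cos(8t)} = s/(s^2 + 64).
By the first shifting theorem, multiplying by e^(8t) replaces s with s - 8.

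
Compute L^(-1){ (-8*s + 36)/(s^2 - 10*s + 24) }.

-6*exp(6*t) - 2*exp(4*t)

Factor the denominator: s^2 - 10*s + 24 = (s - 6)*(s - 4).
Partial fraction decomposition gives [-2/(s - 4)] + [-6/(s - 6)].
Invert each term: -2/(s - 4) ↔ -2e^(4t); -6/(s - 6) ↔ -6e^(6t).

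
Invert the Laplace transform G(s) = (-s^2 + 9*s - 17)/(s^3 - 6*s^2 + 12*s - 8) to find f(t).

Factor the denominator: s^3 - 6*s^2 + 12*s - 8 = (s - 2)^3.
Partial fraction decomposition gives [-1/(s - 2)] + [5/(s - 2)^2] + [-3/(s - 2)^3].
Invert each term: -1/(s - 2) ↔ -e^(2t); 5/(s - 2)^2 ↔ 5t·e^(2t); -3/(s - 2)^3 ↔ (-3/2)t^2·e^(2t).

f(t) = -3*t^2*exp(2*t)/2 + 5*t*exp(2*t) - exp(2*t)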